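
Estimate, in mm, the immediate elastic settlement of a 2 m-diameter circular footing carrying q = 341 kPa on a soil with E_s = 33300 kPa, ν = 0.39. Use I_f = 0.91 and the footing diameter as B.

Immediate (elastic) settlement: S_e = q·B·(1−ν²)/E_s · I_f.
S_e = 341 × 2 × (1 − 0.39²) / 33300 × 0.91
    = 341 × 2 × 0.8479 / 33300 × 0.91
    = 0.0158 m = 15.8 mm

S_e ≈ 15.8 mm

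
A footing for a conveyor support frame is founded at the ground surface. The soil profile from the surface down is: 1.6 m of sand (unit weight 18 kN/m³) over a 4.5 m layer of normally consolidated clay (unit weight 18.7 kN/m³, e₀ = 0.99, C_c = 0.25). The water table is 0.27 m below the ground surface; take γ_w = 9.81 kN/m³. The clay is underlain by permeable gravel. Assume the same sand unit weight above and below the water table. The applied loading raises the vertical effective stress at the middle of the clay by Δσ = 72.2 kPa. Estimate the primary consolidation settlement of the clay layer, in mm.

S_c ≈ 271 mm

Mid-depth of clay below the ground surface: z = 1.6 + 4.5/2 = 3.85 m.
Total vertical stress at mid-clay: σ_v = 18×1.6 + 18.7×2.25 = 70.875 kPa.
Pore pressure: u = 9.81×(3.85 − 0.27) = 35.12 kPa.
Initial effective stress: σ'_0 = σ_v − u = 70.875 − 35.12 = 35.755 kPa.
Final effective stress: σ'_f = σ'_0 + Δσ = 35.755 + 72.2 = 107.96 kPa.
Normally consolidated clay, so the full stress increment lies on the virgin compression line:
S_c = C_c·H/(1+e₀)·log₁₀(σ'_f/σ'_0) = 0.25×4.5/(1+0.99)×log₁₀(107.96/35.755)
    = 0.56533 × 0.47993 = 0.2713 m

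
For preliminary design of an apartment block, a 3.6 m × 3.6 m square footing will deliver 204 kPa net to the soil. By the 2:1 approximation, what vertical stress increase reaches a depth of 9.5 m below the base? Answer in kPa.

Δσ_z ≈ 15.4 kPa

By the 2:1 method the load spreads at 1 horizontal : 2 vertical, so at depth z the loaded area has grown by z in each plan dimension:
Δσ = qBL/((B+z)(L+z)) = 204×3.6×3.6/((3.6+9.5)(3.6+9.5)) = 15.406 kPa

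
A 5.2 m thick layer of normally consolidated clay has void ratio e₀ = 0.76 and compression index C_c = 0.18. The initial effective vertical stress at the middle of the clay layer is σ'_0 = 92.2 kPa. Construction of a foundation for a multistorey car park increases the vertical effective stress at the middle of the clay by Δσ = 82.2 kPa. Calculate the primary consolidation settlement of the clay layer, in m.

S_c ≈ 0.147 m

Final effective stress: σ'_f = σ'_0 + Δσ = 92.2 + 82.2 = 174.4 kPa.
Normally consolidated clay, so the full stress increment lies on the virgin compression line:
S_c = C_c·H/(1+e₀)·log₁₀(σ'_f/σ'_0) = 0.18×5.2/(1+0.76)×log₁₀(174.4/92.2)
    = 0.53182 × 0.27682 = 0.1472 m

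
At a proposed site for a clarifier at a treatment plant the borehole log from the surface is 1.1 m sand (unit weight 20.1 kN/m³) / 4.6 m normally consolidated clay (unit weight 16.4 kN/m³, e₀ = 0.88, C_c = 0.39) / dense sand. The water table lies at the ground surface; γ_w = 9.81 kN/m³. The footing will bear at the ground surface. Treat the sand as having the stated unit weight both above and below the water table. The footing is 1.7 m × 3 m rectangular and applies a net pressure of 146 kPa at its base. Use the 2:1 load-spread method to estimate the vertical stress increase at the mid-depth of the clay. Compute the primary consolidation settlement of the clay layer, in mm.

S_c ≈ 258 mm

Mid-depth of clay below the ground surface: z = 1.1 + 4.6/2 = 3.4 m.
Total vertical stress at mid-clay: σ_v = 20.1×1.1 + 16.4×2.3 = 59.83 kPa.
Pore pressure: u = 9.81×(3.4 − 0) = 33.354 kPa.
Initial effective stress: σ'_0 = σ_v − u = 59.83 − 33.354 = 26.476 kPa.
Stress increase at mid-clay by the 2:1 spreading method:
Δσ = qBL/((B+z)(L+z)) = 146×1.7×3/((1.7+3.4)(3+3.4)) = 22.812 kPa
Final effective stress: σ'_f = σ'_0 + Δσ = 26.476 + 22.812 = 49.288 kPa.
Normally consolidated clay, so the full stress increment lies on the virgin compression line:
S_c = C_c·H/(1+e₀)·log₁₀(σ'_f/σ'_0) = 0.39×4.6/(1+0.88)×log₁₀(49.288/26.476)
    = 0.95426 × 0.26989 = 0.2575 m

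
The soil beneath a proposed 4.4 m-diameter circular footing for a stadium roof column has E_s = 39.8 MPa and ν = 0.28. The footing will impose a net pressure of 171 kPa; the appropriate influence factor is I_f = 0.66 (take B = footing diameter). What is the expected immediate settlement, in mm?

Immediate (elastic) settlement: S_e = q·B·(1−ν²)/E_s · I_f.
E_s = 39.8 MPa = 39800 kPa.
S_e = 171 × 4.4 × (1 − 0.28²) / 39800 × 0.66
    = 171 × 4.4 × 0.9216 / 39800 × 0.66
    = 0.0115 m = 11.5 mm

S_e ≈ 11.5 mm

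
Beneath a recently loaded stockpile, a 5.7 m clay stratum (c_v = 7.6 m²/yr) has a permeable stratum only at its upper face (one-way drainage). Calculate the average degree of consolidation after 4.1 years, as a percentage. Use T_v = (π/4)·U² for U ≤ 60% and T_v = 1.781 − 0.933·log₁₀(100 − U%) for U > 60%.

Drainage path length: H_d = H = 5.7 m (single drainage).
T_v = c_v·t/H_d² = 7.6×4.1/5.7² = 0.95906.
T_v = 0.95906 corresponds to the U > 60% branch:
U = 1 − 10^((1.781 − T_v)/0.933)/100 = 0.924

U ≈ 92.4 %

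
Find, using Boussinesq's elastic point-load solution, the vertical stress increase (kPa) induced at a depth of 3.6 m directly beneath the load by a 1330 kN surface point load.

Δσ_z ≈ 49 kPa

Boussinesq vertical stress below a point load on an elastic half-space:
Δσ_z = 3P/(2πz²) · [1 + (r/z)²]^(−5/2)
r/z = 0/3.6 = 0; [1+(r/z)²]^(−5/2) = 1.
Δσ_z = 3×1330/(2π×3.6²) × 1 = 48.999 × 1 = 49 kPa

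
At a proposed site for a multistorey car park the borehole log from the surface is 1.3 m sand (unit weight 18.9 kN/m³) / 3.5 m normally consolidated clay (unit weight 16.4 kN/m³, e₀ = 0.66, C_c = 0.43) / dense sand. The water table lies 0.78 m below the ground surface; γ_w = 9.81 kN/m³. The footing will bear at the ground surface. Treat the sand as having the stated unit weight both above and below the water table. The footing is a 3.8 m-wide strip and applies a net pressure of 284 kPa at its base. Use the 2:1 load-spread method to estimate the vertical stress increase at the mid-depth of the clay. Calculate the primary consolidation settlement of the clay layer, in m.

Mid-depth of clay below the ground surface: z = 1.3 + 3.5/2 = 3.05 m.
Total vertical stress at mid-clay: σ_v = 18.9×1.3 + 16.4×1.75 = 53.27 kPa.
Pore pressure: u = 9.81×(3.05 − 0.78) = 22.269 kPa.
Initial effective stress: σ'_0 = σ_v − u = 53.27 − 22.269 = 31.001 kPa.
Stress increase at mid-clay by the 2:1 spreading method:
Δσ = qB/(B+z) = 284×3.8/(3.8+3.05) = 157.55 kPa
Final effective stress: σ'_f = σ'_0 + Δσ = 31.001 + 157.55 = 188.55 kPa.
Normally consolidated clay, so the full stress increment lies on the virgin compression line:
S_c = C_c·H/(1+e₀)·log₁₀(σ'_f/σ'_0) = 0.43×3.5/(1+0.66)×log₁₀(188.55/31.001)
    = 0.90663 × 0.78405 = 0.7108 m

S_c ≈ 0.711 m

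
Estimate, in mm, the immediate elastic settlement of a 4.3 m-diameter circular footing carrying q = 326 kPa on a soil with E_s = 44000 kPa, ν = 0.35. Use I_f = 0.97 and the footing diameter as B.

Immediate (elastic) settlement: S_e = q·B·(1−ν²)/E_s · I_f.
S_e = 326 × 4.3 × (1 − 0.35²) / 44000 × 0.97
    = 326 × 4.3 × 0.8775 / 44000 × 0.97
    = 0.02712 m = 27.12 mm

S_e ≈ 27.1 mm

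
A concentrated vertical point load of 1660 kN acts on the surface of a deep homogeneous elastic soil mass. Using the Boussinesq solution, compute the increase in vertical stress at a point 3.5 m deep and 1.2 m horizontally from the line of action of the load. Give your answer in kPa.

Boussinesq vertical stress below a point load on an elastic half-space:
Δσ_z = 3P/(2πz²) · [1 + (r/z)²]^(−5/2)
r/z = 1.2/3.5 = 0.34286; [1+(r/z)²]^(−5/2) = 0.75741.
Δσ_z = 3×1660/(2π×3.5²) × 0.75741 = 64.701 × 0.75741 = 49.01 kPa

Δσ_z ≈ 49 kPa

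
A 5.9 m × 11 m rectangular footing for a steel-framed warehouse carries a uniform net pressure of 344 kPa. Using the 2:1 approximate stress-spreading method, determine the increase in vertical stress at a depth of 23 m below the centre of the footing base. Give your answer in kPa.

By the 2:1 method the load spreads at 1 horizontal : 2 vertical, so at depth z the loaded area has grown by z in each plan dimension:
Δσ = qBL/((B+z)(L+z)) = 344×5.9×11/((5.9+23)(11+23)) = 22.721 kPa

Δσ_z ≈ 22.7 kPa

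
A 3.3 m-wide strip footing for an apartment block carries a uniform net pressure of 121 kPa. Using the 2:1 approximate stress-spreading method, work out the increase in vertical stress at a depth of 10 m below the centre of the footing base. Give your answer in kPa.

Δσ_z ≈ 30 kPa

By the 2:1 method the load spreads at 1 horizontal : 2 vertical, so at depth z the loaded area has grown by z in each plan dimension:
Δσ = qB/(B+z) = 121×3.3/(3.3+10) = 30.023 kPa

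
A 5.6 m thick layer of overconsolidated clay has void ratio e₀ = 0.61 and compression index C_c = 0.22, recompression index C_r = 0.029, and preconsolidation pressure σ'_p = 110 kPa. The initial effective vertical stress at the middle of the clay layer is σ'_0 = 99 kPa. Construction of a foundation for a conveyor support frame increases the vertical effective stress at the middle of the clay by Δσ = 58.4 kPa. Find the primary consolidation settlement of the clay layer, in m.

S_c ≈ 0.124 m

Final effective stress: σ'_f = 99 + 58.4 = 157.4 kPa.
σ'_f = 157.4 > σ'_p = 110 kPa, so the stress path crosses the preconsolidation pressure — recompression up to σ'_p, then virgin compression beyond:
S_c = H/(1+e₀)·[C_r·log₁₀(σ'_p/σ'_0) + C_c·log₁₀(σ'_f/σ'_p)]
    = 5.6/1.61 × [0.029×log₁₀(110/99) + 0.22×log₁₀(157.4/110)]
    = 3.4783 × [0.001327 + 0.034235] = 0.1237 m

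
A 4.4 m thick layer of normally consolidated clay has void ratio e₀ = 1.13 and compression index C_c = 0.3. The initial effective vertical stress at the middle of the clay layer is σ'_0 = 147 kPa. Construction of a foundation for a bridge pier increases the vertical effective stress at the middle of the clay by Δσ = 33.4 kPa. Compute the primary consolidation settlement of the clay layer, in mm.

Final effective stress: σ'_f = σ'_0 + Δσ = 147 + 33.4 = 180.4 kPa.
Normally consolidated clay, so the full stress increment lies on the virgin compression line:
S_c = C_c·H/(1+e₀)·log₁₀(σ'_f/σ'_0) = 0.3×4.4/(1+1.13)×log₁₀(180.4/147)
    = 0.61972 × 0.088919 = 0.0551 m

S_c ≈ 55.1 mm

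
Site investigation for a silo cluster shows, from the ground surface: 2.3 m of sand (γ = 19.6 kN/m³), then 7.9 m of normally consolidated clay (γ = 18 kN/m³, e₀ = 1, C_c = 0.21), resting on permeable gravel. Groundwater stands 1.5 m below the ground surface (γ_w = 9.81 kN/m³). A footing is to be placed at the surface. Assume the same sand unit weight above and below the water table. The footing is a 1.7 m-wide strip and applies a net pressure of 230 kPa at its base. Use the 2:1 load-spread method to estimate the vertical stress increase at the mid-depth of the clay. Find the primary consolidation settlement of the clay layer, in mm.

Mid-depth of clay below the ground surface: z = 2.3 + 7.9/2 = 6.25 m.
Total vertical stress at mid-clay: σ_v = 19.6×2.3 + 18×3.95 = 116.18 kPa.
Pore pressure: u = 9.81×(6.25 − 1.5) = 46.598 kPa.
Initial effective stress: σ'_0 = σ_v − u = 116.18 − 46.598 = 69.582 kPa.
Stress increase at mid-clay by the 2:1 spreading method:
Δσ = qB/(B+z) = 230×1.7/(1.7+6.25) = 49.182 kPa
Final effective stress: σ'_f = σ'_0 + Δσ = 69.582 + 49.182 = 118.76 kPa.
Normally consolidated clay, so the full stress increment lies on the virgin compression line:
S_c = C_c·H/(1+e₀)·log₁₀(σ'_f/σ'_0) = 0.21×7.9/(1+1)×log₁₀(118.76/69.582)
    = 0.8295 × 0.23217 = 0.1926 m

S_c ≈ 193 mm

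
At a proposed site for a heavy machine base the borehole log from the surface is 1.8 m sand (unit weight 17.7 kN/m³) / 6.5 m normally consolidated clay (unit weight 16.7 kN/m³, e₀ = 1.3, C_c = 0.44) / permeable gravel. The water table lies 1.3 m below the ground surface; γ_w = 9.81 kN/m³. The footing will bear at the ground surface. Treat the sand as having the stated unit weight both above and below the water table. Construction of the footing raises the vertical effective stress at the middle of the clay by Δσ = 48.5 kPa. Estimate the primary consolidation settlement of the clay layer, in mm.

S_c ≈ 370 mm

Mid-depth of clay below the ground surface: z = 1.8 + 6.5/2 = 5.05 m.
Total vertical stress at mid-clay: σ_v = 17.7×1.8 + 16.7×3.25 = 86.135 kPa.
Pore pressure: u = 9.81×(5.05 − 1.3) = 36.788 kPa.
Initial effective stress: σ'_0 = σ_v − u = 86.135 − 36.788 = 49.347 kPa.
Final effective stress: σ'_f = σ'_0 + Δσ = 49.347 + 48.5 = 97.847 kPa.
Normally consolidated clay, so the full stress increment lies on the virgin compression line:
S_c = C_c·H/(1+e₀)·log₁₀(σ'_f/σ'_0) = 0.44×6.5/(1+1.3)×log₁₀(97.847/49.347)
    = 1.2435 × 0.29729 = 0.3697 m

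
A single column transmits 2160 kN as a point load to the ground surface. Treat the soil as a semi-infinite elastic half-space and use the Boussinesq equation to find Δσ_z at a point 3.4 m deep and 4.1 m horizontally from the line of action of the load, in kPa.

Boussinesq vertical stress below a point load on an elastic half-space:
Δσ_z = 3P/(2πz²) · [1 + (r/z)²]^(−5/2)
r/z = 4.1/3.4 = 1.2059; [1+(r/z)²]^(−5/2) = 0.10599.
Δσ_z = 3×2160/(2π×3.4²) × 0.10599 = 89.215 × 0.10599 = 9.456 kPa

Δσ_z ≈ 9.46 kPa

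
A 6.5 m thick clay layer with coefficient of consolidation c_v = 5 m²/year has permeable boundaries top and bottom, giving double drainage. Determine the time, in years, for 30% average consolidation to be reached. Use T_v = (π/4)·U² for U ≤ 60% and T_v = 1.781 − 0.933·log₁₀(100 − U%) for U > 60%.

Drainage path length: H_d = H/2 = 3.25 m (double drainage).
U ≤ 60%: T_v = (π/4)·U² = (π/4)×0.3² = 0.070686.
t = T_v·H_d²/c_v = 0.070686×3.25²/5 = 0.1493 years.

t ≈ 0.149 years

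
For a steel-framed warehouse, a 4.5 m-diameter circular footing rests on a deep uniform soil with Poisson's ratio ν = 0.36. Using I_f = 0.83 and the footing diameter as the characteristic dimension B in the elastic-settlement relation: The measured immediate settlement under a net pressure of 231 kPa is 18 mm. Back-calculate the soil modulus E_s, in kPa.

E_s ≈ 41700 kPa

S_e = q·B·(1−ν²)/E_s · I_f  ⇒  E_s = q·B·(1−ν²)·I_f / S_e.
E_s = 231 × 4.5 × 0.8704 × 0.83 / 0.018 = 41720 kPa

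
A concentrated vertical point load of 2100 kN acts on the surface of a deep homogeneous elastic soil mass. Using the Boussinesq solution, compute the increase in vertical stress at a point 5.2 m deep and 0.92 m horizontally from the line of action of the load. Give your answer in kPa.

Δσ_z ≈ 34.3 kPa

Boussinesq vertical stress below a point load on an elastic half-space:
Δσ_z = 3P/(2πz²) · [1 + (r/z)²]^(−5/2)
r/z = 0.92/5.2 = 0.17692; [1+(r/z)²]^(−5/2) = 0.92584.
Δσ_z = 3×2100/(2π×5.2²) × 0.92584 = 37.081 × 0.92584 = 34.33 kPa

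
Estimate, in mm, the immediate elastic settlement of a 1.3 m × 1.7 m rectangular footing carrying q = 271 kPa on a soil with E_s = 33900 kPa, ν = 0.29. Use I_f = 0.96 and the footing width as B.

Immediate (elastic) settlement: S_e = q·B·(1−ν²)/E_s · I_f.
S_e = 271 × 1.3 × (1 − 0.29²) / 33900 × 0.96
    = 271 × 1.3 × 0.9159 / 33900 × 0.96
    = 0.009138 m = 9.138 mm

S_e ≈ 9.14 mm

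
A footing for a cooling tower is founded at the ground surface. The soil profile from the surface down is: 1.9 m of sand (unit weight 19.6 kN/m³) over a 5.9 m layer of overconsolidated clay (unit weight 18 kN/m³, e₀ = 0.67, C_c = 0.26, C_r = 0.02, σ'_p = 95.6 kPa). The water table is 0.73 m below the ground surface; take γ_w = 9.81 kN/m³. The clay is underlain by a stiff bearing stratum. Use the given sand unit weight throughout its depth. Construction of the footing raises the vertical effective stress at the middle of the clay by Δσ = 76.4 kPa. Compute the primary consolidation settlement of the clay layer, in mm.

S_c ≈ 131 mm

Mid-depth of clay below the ground surface: z = 1.9 + 5.9/2 = 4.85 m.
Total vertical stress at mid-clay: σ_v = 19.6×1.9 + 18×2.95 = 90.34 kPa.
Pore pressure: u = 9.81×(4.85 − 0.73) = 40.417 kPa.
Initial effective stress: σ'_0 = σ_v − u = 90.34 − 40.417 = 49.923 kPa.
Final effective stress: σ'_f = 49.923 + 76.4 = 126.32 kPa.
σ'_f = 126.32 > σ'_p = 95.6 kPa, so the stress path crosses the preconsolidation pressure — recompression up to σ'_p, then virgin compression beyond:
S_c = H/(1+e₀)·[C_r·log₁₀(σ'_p/σ'_0) + C_c·log₁₀(σ'_f/σ'_p)]
    = 5.9/1.67 × [0.02×log₁₀(95.6/49.923) + 0.26×log₁₀(126.32/95.6)]
    = 3.5329 × [0.0056431 + 0.031464] = 0.1311 m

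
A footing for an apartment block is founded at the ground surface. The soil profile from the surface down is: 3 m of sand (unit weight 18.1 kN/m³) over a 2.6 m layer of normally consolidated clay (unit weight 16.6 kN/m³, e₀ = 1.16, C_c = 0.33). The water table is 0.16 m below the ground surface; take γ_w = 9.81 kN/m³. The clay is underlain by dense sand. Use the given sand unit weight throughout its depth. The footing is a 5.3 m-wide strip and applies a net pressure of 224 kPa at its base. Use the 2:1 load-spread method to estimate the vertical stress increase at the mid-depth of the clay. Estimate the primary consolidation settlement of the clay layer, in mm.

S_c ≈ 260 mm

Mid-depth of clay below the ground surface: z = 3 + 2.6/2 = 4.3 m.
Total vertical stress at mid-clay: σ_v = 18.1×3 + 16.6×1.3 = 75.88 kPa.
Pore pressure: u = 9.81×(4.3 − 0.16) = 40.613 kPa.
Initial effective stress: σ'_0 = σ_v − u = 75.88 − 40.613 = 35.267 kPa.
Stress increase at mid-clay by the 2:1 spreading method:
Δσ = qB/(B+z) = 224×5.3/(5.3+4.3) = 123.67 kPa
Final effective stress: σ'_f = σ'_0 + Δσ = 35.267 + 123.67 = 158.94 kPa.
Normally consolidated clay, so the full stress increment lies on the virgin compression line:
S_c = C_c·H/(1+e₀)·log₁₀(σ'_f/σ'_0) = 0.33×2.6/(1+1.16)×log₁₀(158.94/35.267)
    = 0.39722 × 0.65386 = 0.2597 m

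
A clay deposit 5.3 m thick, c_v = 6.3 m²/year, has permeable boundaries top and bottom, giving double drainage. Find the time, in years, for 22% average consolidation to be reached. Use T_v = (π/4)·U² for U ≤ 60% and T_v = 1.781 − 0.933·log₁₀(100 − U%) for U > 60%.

t ≈ 0.0424 years

Drainage path length: H_d = H/2 = 2.65 m (double drainage).
U ≤ 60%: T_v = (π/4)·U² = (π/4)×0.22² = 0.038013.
t = T_v·H_d²/c_v = 0.038013×2.65²/6.3 = 0.04237 years.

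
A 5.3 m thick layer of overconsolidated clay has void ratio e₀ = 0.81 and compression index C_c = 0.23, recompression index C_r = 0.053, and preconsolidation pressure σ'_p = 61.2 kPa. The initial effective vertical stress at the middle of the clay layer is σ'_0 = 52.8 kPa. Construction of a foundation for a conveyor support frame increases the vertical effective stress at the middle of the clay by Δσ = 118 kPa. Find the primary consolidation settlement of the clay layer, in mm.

Final effective stress: σ'_f = 52.8 + 118 = 170.8 kPa.
σ'_f = 170.8 > σ'_p = 61.2 kPa, so the stress path crosses the preconsolidation pressure — recompression up to σ'_p, then virgin compression beyond:
S_c = H/(1+e₀)·[C_r·log₁₀(σ'_p/σ'_0) + C_c·log₁₀(σ'_f/σ'_p)]
    = 5.3/1.81 × [0.053×log₁₀(61.2/52.8) + 0.23×log₁₀(170.8/61.2)]
    = 2.9282 × [0.0033982 + 0.10252] = 0.3101 m

S_c ≈ 310 mm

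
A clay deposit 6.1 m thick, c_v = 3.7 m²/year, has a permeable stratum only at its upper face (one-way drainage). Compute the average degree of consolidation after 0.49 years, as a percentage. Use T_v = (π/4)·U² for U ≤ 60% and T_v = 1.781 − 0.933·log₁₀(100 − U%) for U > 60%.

Drainage path length: H_d = H = 6.1 m (single drainage).
T_v = c_v·t/H_d² = 3.7×0.49/6.1² = 0.048723.
T_v = 0.048723 corresponds to the U ≤ 60% branch:
U = √(4T_v/π) = 0.2491

U ≈ 24.9 %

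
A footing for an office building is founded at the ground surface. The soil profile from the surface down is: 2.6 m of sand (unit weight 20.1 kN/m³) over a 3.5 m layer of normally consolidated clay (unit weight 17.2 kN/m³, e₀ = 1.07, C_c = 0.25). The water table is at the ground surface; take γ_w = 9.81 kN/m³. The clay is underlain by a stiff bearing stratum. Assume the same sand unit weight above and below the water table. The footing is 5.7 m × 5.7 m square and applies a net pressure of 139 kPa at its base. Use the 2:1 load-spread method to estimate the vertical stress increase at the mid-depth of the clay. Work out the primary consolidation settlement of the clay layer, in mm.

S_c ≈ 139 mm

Mid-depth of clay below the ground surface: z = 2.6 + 3.5/2 = 4.35 m.
Total vertical stress at mid-clay: σ_v = 20.1×2.6 + 17.2×1.75 = 82.36 kPa.
Pore pressure: u = 9.81×(4.35 − 0) = 42.673 kPa.
Initial effective stress: σ'_0 = σ_v − u = 82.36 − 42.673 = 39.687 kPa.
Stress increase at mid-clay by the 2:1 spreading method:
Δσ = qBL/((B+z)(L+z)) = 139×5.7×5.7/((5.7+4.35)(5.7+4.35)) = 44.713 kPa
Final effective stress: σ'_f = σ'_0 + Δσ = 39.687 + 44.713 = 84.4 kPa.
Normally consolidated clay, so the full stress increment lies on the virgin compression line:
S_c = C_c·H/(1+e₀)·log₁₀(σ'_f/σ'_0) = 0.25×3.5/(1+1.07)×log₁₀(84.4/39.687)
    = 0.42271 × 0.32769 = 0.1385 m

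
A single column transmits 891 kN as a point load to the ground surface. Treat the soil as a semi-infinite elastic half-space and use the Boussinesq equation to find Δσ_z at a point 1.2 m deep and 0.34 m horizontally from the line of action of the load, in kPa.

Boussinesq vertical stress below a point load on an elastic half-space:
Δσ_z = 3P/(2πz²) · [1 + (r/z)²]^(−5/2)
r/z = 0.34/1.2 = 0.28333; [1+(r/z)²]^(−5/2) = 0.82444.
Δσ_z = 3×891/(2π×1.2²) × 0.82444 = 295.43 × 0.82444 = 243.6 kPa

Δσ_z ≈ 244 kPa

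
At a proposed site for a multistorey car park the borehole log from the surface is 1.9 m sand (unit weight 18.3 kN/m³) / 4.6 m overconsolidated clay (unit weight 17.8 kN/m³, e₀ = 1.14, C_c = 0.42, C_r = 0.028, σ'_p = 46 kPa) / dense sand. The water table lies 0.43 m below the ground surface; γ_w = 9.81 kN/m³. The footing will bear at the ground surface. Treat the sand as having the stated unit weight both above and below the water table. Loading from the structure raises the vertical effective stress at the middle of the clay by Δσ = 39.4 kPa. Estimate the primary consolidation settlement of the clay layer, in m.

S_c ≈ 0.212 m

Mid-depth of clay below the ground surface: z = 1.9 + 4.6/2 = 4.2 m.
Total vertical stress at mid-clay: σ_v = 18.3×1.9 + 17.8×2.3 = 75.71 kPa.
Pore pressure: u = 9.81×(4.2 − 0.43) = 36.984 kPa.
Initial effective stress: σ'_0 = σ_v − u = 75.71 − 36.984 = 38.726 kPa.
Final effective stress: σ'_f = 38.726 + 39.4 = 78.126 kPa.
σ'_f = 78.126 > σ'_p = 46 kPa, so the stress path crosses the preconsolidation pressure — recompression up to σ'_p, then virgin compression beyond:
S_c = H/(1+e₀)·[C_r·log₁₀(σ'_p/σ'_0) + C_c·log₁₀(σ'_f/σ'_p)]
    = 4.6/2.14 × [0.028×log₁₀(46/38.726) + 0.42×log₁₀(78.126/46)]
    = 2.1495 × [0.0020931 + 0.096616] = 0.2122 m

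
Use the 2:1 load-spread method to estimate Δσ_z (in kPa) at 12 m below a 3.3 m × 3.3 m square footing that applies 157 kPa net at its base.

Δσ_z ≈ 7.3 kPa

By the 2:1 method the load spreads at 1 horizontal : 2 vertical, so at depth z the loaded area has grown by z in each plan dimension:
Δσ = qBL/((B+z)(L+z)) = 157×3.3×3.3/((3.3+12)(3.3+12)) = 7.3037 kPa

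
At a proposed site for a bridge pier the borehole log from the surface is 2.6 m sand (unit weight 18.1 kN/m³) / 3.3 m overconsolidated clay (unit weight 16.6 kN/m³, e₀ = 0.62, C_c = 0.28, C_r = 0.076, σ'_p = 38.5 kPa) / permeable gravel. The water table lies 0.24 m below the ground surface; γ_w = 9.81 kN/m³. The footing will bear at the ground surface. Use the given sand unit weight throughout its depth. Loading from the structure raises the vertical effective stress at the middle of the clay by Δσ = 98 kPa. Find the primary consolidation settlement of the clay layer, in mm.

S_c ≈ 313 mm

Mid-depth of clay below the ground surface: z = 2.6 + 3.3/2 = 4.25 m.
Total vertical stress at mid-clay: σ_v = 18.1×2.6 + 16.6×1.65 = 74.45 kPa.
Pore pressure: u = 9.81×(4.25 − 0.24) = 39.338 kPa.
Initial effective stress: σ'_0 = σ_v − u = 74.45 − 39.338 = 35.112 kPa.
Final effective stress: σ'_f = 35.112 + 98 = 133.11 kPa.
σ'_f = 133.11 > σ'_p = 38.5 kPa, so the stress path crosses the preconsolidation pressure — recompression up to σ'_p, then virgin compression beyond:
S_c = H/(1+e₀)·[C_r·log₁₀(σ'_p/σ'_0) + C_c·log₁₀(σ'_f/σ'_p)]
    = 3.3/1.62 × [0.076×log₁₀(38.5/35.112) + 0.28×log₁₀(133.11/38.5)]
    = 2.037 × [0.0030404 + 0.15085] = 0.3135 m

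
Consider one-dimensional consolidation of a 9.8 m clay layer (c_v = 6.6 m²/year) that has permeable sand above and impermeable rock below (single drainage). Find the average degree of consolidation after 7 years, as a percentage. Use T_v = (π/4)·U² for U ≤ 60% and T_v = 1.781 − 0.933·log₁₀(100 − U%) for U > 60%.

Drainage path length: H_d = H = 9.8 m (single drainage).
T_v = c_v·t/H_d² = 6.6×7/9.8² = 0.48105.
T_v = 0.48105 corresponds to the U > 60% branch:
U = 1 − 10^((1.781 − T_v)/0.933)/100 = 0.7527

U ≈ 75.3 %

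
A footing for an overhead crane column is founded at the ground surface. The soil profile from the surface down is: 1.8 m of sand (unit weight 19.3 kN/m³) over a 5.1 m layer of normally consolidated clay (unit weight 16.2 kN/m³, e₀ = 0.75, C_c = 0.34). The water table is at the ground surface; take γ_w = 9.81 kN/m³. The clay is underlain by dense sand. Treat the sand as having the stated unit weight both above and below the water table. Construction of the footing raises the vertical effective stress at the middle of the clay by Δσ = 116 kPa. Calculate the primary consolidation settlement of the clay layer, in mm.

Mid-depth of clay below the ground surface: z = 1.8 + 5.1/2 = 4.35 m.
Total vertical stress at mid-clay: σ_v = 19.3×1.8 + 16.2×2.55 = 76.05 kPa.
Pore pressure: u = 9.81×(4.35 − 0) = 42.673 kPa.
Initial effective stress: σ'_0 = σ_v − u = 76.05 − 42.673 = 33.377 kPa.
Final effective stress: σ'_f = σ'_0 + Δσ = 33.377 + 116 = 149.38 kPa.
Normally consolidated clay, so the full stress increment lies on the virgin compression line:
S_c = C_c·H/(1+e₀)·log₁₀(σ'_f/σ'_0) = 0.34×5.1/(1+0.75)×log₁₀(149.38/33.377)
    = 0.99086 × 0.65085 = 0.6449 m

S_c ≈ 645 mm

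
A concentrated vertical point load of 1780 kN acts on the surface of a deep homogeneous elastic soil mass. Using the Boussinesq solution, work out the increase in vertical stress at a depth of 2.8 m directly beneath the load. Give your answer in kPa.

Δσ_z ≈ 108 kPa

Boussinesq vertical stress below a point load on an elastic half-space:
Δσ_z = 3P/(2πz²) · [1 + (r/z)²]^(−5/2)
r/z = 0/2.8 = 0; [1+(r/z)²]^(−5/2) = 1.
Δσ_z = 3×1780/(2π×2.8²) × 1 = 108.4 × 1 = 108.4 kPa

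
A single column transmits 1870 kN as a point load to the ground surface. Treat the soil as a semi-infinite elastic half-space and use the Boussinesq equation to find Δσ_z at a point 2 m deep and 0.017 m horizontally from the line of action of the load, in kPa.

Δσ_z ≈ 223 kPa

Boussinesq vertical stress below a point load on an elastic half-space:
Δσ_z = 3P/(2πz²) · [1 + (r/z)²]^(−5/2)
r/z = 0.017/2 = 0.0085; [1+(r/z)²]^(−5/2) = 0.99982.
Δσ_z = 3×1870/(2π×2²) × 0.99982 = 223.21 × 0.99982 = 223.2 kPa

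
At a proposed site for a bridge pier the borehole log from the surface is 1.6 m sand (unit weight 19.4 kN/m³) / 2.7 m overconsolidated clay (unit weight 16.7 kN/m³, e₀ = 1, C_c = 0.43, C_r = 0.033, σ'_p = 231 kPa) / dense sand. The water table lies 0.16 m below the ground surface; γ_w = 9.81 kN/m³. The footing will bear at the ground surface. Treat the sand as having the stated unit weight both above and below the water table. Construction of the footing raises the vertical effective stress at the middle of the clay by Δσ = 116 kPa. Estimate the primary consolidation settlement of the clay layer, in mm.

S_c ≈ 32.7 mm

Mid-depth of clay below the ground surface: z = 1.6 + 2.7/2 = 2.95 m.
Total vertical stress at mid-clay: σ_v = 19.4×1.6 + 16.7×1.35 = 53.585 kPa.
Pore pressure: u = 9.81×(2.95 − 0.16) = 27.37 kPa.
Initial effective stress: σ'_0 = σ_v − u = 53.585 − 27.37 = 26.215 kPa.
Final effective stress: σ'_f = 26.215 + 116 = 142.22 kPa.
σ'_f = 142.22 ≤ σ'_p = 231 kPa, so the clay remains overconsolidated and only the recompression index applies:
S_c = C_r·H/(1+e₀)·log₁₀(σ'_f/σ'_0) = 0.033×2.7/2×log₁₀(142.22/26.215)
    = 0.04455 × 0.73441 = 0.03272 m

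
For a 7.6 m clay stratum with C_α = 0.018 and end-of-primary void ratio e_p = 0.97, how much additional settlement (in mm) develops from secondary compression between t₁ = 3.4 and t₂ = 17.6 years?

Secondary compression: S_s = C_α·H/(1+e_p)·log₁₀(t₂/t₁)
S_s = 0.018×7.6/(1+0.97)×log₁₀(17.6/3.4)
    = 0.06944 × 0.714 = 0.04958 m

S_s ≈ 49.6 mm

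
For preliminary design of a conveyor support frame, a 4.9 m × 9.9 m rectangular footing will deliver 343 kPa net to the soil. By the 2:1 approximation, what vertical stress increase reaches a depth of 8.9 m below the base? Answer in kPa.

By the 2:1 method the load spreads at 1 horizontal : 2 vertical, so at depth z the loaded area has grown by z in each plan dimension:
Δσ = qBL/((B+z)(L+z)) = 343×4.9×9.9/((4.9+8.9)(9.9+8.9)) = 64.134 kPa

Δσ_z ≈ 64.1 kPa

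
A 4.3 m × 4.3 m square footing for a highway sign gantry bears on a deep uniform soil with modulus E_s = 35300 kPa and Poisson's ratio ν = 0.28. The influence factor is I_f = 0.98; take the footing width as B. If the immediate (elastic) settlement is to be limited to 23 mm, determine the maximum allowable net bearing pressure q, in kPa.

q ≈ 209 kPa

S_e = q·B·(1−ν²)/E_s · I_f  ⇒  q = S_e·E_s / (B·(1−ν²)·I_f).
q = 0.023 × 35300 / (4.3 × 0.9216 × 0.98) = 209.1 kPa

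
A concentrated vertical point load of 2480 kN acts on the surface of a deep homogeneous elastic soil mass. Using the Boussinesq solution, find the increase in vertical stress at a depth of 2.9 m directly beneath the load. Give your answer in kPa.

Boussinesq vertical stress below a point load on an elastic half-space:
Δσ_z = 3P/(2πz²) · [1 + (r/z)²]^(−5/2)
r/z = 0/2.9 = 0; [1+(r/z)²]^(−5/2) = 1.
Δσ_z = 3×2480/(2π×2.9²) × 1 = 140.8 × 1 = 140.8 kPa

Δσ_z ≈ 141 kPa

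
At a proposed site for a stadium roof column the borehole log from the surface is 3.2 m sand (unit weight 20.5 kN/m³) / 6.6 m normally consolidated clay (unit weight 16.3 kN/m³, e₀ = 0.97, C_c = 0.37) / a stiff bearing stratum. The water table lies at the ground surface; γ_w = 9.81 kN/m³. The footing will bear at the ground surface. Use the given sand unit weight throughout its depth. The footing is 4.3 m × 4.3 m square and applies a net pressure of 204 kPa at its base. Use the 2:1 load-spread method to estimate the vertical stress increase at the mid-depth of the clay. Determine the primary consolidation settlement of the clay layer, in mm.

Mid-depth of clay below the ground surface: z = 3.2 + 6.6/2 = 6.5 m.
Total vertical stress at mid-clay: σ_v = 20.5×3.2 + 16.3×3.3 = 119.39 kPa.
Pore pressure: u = 9.81×(6.5 − 0) = 63.765 kPa.
Initial effective stress: σ'_0 = σ_v − u = 119.39 − 63.765 = 55.625 kPa.
Stress increase at mid-clay by the 2:1 spreading method:
Δσ = qBL/((B+z)(L+z)) = 204×4.3×4.3/((4.3+6.5)(4.3+6.5)) = 32.338 kPa
Final effective stress: σ'_f = σ'_0 + Δσ = 55.625 + 32.338 = 87.963 kPa.
Normally consolidated clay, so the full stress increment lies on the virgin compression line:
S_c = C_c·H/(1+e₀)·log₁₀(σ'_f/σ'_0) = 0.37×6.6/(1+0.97)×log₁₀(87.963/55.625)
    = 1.2396 × 0.19903 = 0.2467 m

S_c ≈ 247 mm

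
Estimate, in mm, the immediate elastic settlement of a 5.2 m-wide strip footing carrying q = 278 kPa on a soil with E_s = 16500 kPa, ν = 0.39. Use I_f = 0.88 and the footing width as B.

S_e ≈ 65.4 mm

Immediate (elastic) settlement: S_e = q·B·(1−ν²)/E_s · I_f.
S_e = 278 × 5.2 × (1 − 0.39²) / 16500 × 0.88
    = 278 × 5.2 × 0.8479 / 16500 × 0.88
    = 0.06537 m = 65.37 mm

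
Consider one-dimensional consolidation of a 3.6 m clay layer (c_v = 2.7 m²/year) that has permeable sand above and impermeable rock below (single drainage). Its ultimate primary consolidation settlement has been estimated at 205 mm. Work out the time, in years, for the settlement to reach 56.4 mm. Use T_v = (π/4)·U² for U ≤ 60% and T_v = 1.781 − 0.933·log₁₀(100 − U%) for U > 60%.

t ≈ 0.285 years

Drainage path length: H_d = H = 3.6 m (single drainage).
U = S(t)/S_ult = 56.4/205 = 0.2751.
U ≤ 60%: T_v = (π/4)·U² = (π/4)×0.27512² = 0.059448.
t = T_v·H_d²/c_v = 0.059448×3.6²/2.7 = 0.2854 years.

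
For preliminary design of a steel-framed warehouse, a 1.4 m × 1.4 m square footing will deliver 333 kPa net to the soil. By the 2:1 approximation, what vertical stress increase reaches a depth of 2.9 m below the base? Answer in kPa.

Δσ_z ≈ 35.3 kPa

By the 2:1 method the load spreads at 1 horizontal : 2 vertical, so at depth z the loaded area has grown by z in each plan dimension:
Δσ = qBL/((B+z)(L+z)) = 333×1.4×1.4/((1.4+2.9)(1.4+2.9)) = 35.299 kPa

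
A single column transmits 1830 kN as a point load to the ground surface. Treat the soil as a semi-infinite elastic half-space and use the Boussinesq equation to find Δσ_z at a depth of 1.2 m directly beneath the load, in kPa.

Boussinesq vertical stress below a point load on an elastic half-space:
Δσ_z = 3P/(2πz²) · [1 + (r/z)²]^(−5/2)
r/z = 0/1.2 = 0; [1+(r/z)²]^(−5/2) = 1.
Δσ_z = 3×1830/(2π×1.2²) × 1 = 606.78 × 1 = 606.8 kPa

Δσ_z ≈ 607 kPa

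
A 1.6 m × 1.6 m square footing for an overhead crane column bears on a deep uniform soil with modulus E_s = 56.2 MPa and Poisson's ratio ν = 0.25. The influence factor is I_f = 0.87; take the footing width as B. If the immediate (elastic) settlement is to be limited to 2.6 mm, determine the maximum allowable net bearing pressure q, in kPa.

E_s = 56.2 MPa = 56200 kPa.
S_e = q·B·(1−ν²)/E_s · I_f  ⇒  q = S_e·E_s / (B·(1−ν²)·I_f).
q = 0.0026 × 56200 / (1.6 × 0.9375 × 0.87) = 112 kPa

q ≈ 112 kPa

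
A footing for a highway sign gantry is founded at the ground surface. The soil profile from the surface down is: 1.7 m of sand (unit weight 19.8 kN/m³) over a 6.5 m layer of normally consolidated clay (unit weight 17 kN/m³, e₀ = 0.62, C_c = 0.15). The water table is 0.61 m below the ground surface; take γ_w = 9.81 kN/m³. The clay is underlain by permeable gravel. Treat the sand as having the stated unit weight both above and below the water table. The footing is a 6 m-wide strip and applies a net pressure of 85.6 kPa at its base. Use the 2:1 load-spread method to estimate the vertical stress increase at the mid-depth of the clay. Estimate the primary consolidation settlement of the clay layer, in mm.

S_c ≈ 183 mm

Mid-depth of clay below the ground surface: z = 1.7 + 6.5/2 = 4.95 m.
Total vertical stress at mid-clay: σ_v = 19.8×1.7 + 17×3.25 = 88.91 kPa.
Pore pressure: u = 9.81×(4.95 − 0.61) = 42.575 kPa.
Initial effective stress: σ'_0 = σ_v − u = 88.91 − 42.575 = 46.335 kPa.
Stress increase at mid-clay by the 2:1 spreading method:
Δσ = qB/(B+z) = 85.6×6/(6+4.95) = 46.904 kPa
Final effective stress: σ'_f = σ'_0 + Δσ = 46.335 + 46.904 = 93.239 kPa.
Normally consolidated clay, so the full stress increment lies on the virgin compression line:
S_c = C_c·H/(1+e₀)·log₁₀(σ'_f/σ'_0) = 0.15×6.5/(1+0.62)×log₁₀(93.239/46.335)
    = 0.60185 × 0.30369 = 0.1828 m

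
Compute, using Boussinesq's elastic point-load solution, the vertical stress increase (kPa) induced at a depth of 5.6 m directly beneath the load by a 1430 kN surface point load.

Δσ_z ≈ 21.8 kPa

Boussinesq vertical stress below a point load on an elastic half-space:
Δσ_z = 3P/(2πz²) · [1 + (r/z)²]^(−5/2)
r/z = 0/5.6 = 0; [1+(r/z)²]^(−5/2) = 1.
Δσ_z = 3×1430/(2π×5.6²) × 1 = 21.772 × 1 = 21.77 kPa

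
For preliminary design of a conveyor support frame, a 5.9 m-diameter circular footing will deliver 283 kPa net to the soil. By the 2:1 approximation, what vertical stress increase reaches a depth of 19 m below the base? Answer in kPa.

Δσ_z ≈ 15.9 kPa

By the 2:1 method the load spreads at 1 horizontal : 2 vertical, so at depth z the loaded area has grown by z in each plan dimension:
Δσ ≈ qD²/(D+z)² = 283×5.9²/(5.9+19)² = 15.889 kPa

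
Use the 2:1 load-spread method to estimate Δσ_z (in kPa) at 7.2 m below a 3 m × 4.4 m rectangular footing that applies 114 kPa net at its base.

Δσ_z ≈ 12.7 kPa

By the 2:1 method the load spreads at 1 horizontal : 2 vertical, so at depth z the loaded area has grown by z in each plan dimension:
Δσ = qBL/((B+z)(L+z)) = 114×3×4.4/((3+7.2)(4.4+7.2)) = 12.718 kPa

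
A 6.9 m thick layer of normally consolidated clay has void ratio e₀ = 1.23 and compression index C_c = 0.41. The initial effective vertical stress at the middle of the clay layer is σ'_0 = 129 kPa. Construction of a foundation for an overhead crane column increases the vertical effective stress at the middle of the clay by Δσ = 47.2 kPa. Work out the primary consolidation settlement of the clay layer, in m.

S_c ≈ 0.172 m

Final effective stress: σ'_f = σ'_0 + Δσ = 129 + 47.2 = 176.2 kPa.
Normally consolidated clay, so the full stress increment lies on the virgin compression line:
S_c = C_c·H/(1+e₀)·log₁₀(σ'_f/σ'_0) = 0.41×6.9/(1+1.23)×log₁₀(176.2/129)
    = 1.2686 × 0.13542 = 0.1718 m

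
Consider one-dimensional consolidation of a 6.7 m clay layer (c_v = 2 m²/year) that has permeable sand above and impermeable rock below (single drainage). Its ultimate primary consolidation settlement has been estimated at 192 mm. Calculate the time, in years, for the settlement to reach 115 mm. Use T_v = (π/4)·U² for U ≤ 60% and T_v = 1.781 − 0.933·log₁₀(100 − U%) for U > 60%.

Drainage path length: H_d = H = 6.7 m (single drainage).
U = S(t)/S_ult = 115/192 = 0.599.
U ≤ 60%: T_v = (π/4)·U² = (π/4)×0.59896² = 0.28176.
t = T_v·H_d²/c_v = 0.28176×6.7²/2 = 6.324 years.

t ≈ 6.32 years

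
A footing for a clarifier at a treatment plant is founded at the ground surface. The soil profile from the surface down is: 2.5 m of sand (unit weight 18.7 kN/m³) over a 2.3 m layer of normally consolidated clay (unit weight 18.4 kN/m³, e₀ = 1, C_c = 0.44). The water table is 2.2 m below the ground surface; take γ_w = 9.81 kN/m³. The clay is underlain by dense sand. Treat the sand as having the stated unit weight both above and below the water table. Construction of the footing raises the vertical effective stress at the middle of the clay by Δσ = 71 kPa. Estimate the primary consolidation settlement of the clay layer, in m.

Mid-depth of clay below the ground surface: z = 2.5 + 2.3/2 = 3.65 m.
Total vertical stress at mid-clay: σ_v = 18.7×2.5 + 18.4×1.15 = 67.91 kPa.
Pore pressure: u = 9.81×(3.65 − 2.2) = 14.225 kPa.
Initial effective stress: σ'_0 = σ_v − u = 67.91 − 14.225 = 53.685 kPa.
Final effective stress: σ'_f = σ'_0 + Δσ = 53.685 + 71 = 124.69 kPa.
Normally consolidated clay, so the full stress increment lies on the virgin compression line:
S_c = C_c·H/(1+e₀)·log₁₀(σ'_f/σ'_0) = 0.44×2.3/(1+1)×log₁₀(124.69/53.685)
    = 0.506 × 0.36598 = 0.1852 m

S_c ≈ 0.185 m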